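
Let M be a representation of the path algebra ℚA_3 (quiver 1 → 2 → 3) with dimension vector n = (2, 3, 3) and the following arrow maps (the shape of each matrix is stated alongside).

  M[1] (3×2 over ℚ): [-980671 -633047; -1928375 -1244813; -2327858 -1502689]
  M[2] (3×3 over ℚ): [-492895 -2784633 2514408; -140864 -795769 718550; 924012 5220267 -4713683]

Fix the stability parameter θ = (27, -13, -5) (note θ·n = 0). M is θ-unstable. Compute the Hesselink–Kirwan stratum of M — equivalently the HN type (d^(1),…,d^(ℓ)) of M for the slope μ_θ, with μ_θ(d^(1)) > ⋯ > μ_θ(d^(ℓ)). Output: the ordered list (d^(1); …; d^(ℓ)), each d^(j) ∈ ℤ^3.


Interval decomposition of M: I[1,3]^2, I[2,3].
HN type (ℓ=3): μ^(1)=3; μ^(2)=-5; μ^(3)=-13

((2, 2, 2); (0, 0, 1); (0, 1, 0))


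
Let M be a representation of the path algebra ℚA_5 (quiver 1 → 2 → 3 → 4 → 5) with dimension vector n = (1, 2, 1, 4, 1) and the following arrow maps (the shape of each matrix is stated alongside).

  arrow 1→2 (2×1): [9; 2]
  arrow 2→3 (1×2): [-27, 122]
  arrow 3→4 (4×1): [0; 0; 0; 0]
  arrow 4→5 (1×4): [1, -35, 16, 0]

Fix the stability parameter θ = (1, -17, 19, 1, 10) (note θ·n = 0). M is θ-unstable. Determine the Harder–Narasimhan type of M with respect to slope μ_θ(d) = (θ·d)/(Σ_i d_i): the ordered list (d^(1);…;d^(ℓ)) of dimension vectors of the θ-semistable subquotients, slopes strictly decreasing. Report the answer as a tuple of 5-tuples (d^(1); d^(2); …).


Via rank(M_{q-1}∘⋯∘M_p): M ≅ I[1,3], I[2,2], I[4,4]^3, I[4,5].
μ_θ-semistable layers: μ^(1)=19; μ^(2)=10; μ^(3)=1; μ^(4)=-8; μ^(5)=-17

((0, 0, 1, 0, 0); (0, 0, 0, 0, 1); (0, 0, 0, 4, 0); (1, 1, 0, 0, 0); (0, 1, 0, 0, 0))


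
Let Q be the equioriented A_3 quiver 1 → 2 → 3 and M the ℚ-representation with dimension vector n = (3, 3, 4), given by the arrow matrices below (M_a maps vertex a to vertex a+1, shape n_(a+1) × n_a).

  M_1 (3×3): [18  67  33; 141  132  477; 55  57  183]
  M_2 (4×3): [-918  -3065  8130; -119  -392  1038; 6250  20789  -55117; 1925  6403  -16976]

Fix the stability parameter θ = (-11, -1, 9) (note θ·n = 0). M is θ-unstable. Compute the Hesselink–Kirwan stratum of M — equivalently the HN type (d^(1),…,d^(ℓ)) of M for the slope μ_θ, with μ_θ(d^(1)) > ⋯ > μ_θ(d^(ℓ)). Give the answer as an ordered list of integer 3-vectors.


Via rank(M_{q-1}∘⋯∘M_p): M ≅ I[1,3]^3, I[3,3].
μ_θ-semistable layers: μ^(1)=9; μ^(2)=-1; μ^(3)=-11

((0, 0, 4); (0, 3, 0); (3, 0, 0))


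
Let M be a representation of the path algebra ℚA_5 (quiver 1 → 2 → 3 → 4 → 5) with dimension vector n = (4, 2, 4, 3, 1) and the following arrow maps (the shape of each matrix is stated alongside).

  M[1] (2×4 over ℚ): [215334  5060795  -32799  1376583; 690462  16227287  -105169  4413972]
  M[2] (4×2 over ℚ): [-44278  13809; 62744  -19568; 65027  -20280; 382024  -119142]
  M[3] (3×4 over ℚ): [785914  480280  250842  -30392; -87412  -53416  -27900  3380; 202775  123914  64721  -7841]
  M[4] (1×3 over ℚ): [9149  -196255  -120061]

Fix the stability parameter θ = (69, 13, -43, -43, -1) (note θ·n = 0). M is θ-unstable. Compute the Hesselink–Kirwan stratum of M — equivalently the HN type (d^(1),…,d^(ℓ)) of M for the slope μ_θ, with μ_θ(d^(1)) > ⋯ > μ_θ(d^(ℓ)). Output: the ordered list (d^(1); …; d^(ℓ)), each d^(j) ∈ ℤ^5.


Interval decomposition of M: I[1,1]^2, I[1,3], I[1,5], I[3,3], I[3,4], I[4,4].
HN type (ℓ=4): μ^(1)=69; μ^(2)=13; μ^(3)=-1; μ^(4)=-43

((2, 0, 0, 0, 0); (1, 1, 1, 0, 0); (1, 1, 1, 1, 1); (0, 0, 2, 2, 0))


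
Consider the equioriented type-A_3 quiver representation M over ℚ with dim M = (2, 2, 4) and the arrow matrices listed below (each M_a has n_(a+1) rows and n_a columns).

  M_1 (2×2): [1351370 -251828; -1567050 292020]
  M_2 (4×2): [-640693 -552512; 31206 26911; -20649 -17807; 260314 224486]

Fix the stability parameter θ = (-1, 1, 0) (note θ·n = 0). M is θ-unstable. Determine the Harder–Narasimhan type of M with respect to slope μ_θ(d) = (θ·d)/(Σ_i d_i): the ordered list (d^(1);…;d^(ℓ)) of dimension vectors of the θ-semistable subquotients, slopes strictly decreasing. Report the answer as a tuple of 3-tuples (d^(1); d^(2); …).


Interval decomposition of M: I[1,1], I[1,3], I[2,3], I[3,3]^2.
HN type (ℓ=3): μ^(1)=1/2; μ^(2)=0; μ^(3)=-1

((0, 2, 2); (0, 0, 2); (2, 0, 0))


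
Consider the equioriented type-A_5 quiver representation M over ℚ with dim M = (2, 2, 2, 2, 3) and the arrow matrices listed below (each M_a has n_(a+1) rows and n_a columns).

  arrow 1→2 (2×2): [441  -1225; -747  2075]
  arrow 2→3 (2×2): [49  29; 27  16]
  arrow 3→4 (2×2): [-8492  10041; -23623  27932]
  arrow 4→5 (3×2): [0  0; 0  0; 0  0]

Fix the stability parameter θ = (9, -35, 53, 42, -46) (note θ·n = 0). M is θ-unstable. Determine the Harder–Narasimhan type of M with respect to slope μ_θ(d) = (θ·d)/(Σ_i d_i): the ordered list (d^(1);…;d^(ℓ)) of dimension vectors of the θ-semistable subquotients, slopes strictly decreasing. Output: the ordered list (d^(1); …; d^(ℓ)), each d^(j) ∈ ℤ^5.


Barcode: M ≅ I[1,1], I[1,4], I[2,4], I[5,5]^3. HN layers by μ_θ (5 steps, strictly decreasing):
  μ^(1)=95/2; μ^(2)=9; μ^(3)=-13; μ^(4)=-35; μ^(5)=-46

((0, 0, 2, 2, 0); (1, 0, 0, 0, 0); (1, 1, 0, 0, 0); (0, 1, 0, 0, 0); (0, 0, 0, 0, 3))


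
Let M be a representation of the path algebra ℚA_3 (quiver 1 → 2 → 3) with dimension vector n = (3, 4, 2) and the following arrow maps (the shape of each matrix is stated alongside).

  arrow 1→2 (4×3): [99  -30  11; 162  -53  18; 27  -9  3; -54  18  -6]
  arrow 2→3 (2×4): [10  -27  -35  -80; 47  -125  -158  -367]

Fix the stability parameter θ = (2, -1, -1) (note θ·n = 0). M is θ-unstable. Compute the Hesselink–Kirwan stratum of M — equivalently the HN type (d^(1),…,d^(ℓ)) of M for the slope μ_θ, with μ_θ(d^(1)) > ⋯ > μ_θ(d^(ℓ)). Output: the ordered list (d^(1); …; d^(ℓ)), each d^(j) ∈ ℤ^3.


Interval decomposition of M: I[1,1], I[1,3]^2, I[2,2]^2.
HN type (ℓ=3): μ^(1)=2; μ^(2)=0; μ^(3)=-1

((1, 0, 0); (2, 2, 2); (0, 2, 0))


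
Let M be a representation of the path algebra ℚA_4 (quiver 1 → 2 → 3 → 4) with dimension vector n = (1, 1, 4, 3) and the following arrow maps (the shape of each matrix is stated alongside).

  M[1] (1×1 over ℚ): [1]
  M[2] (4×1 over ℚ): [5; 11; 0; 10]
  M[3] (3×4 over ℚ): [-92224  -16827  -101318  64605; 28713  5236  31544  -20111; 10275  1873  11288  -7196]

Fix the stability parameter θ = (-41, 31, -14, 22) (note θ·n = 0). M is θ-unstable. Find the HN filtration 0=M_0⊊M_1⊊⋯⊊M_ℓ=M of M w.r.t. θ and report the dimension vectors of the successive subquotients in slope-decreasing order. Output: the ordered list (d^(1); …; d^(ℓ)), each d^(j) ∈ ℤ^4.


Via rank(M_{q-1}∘⋯∘M_p): M ≅ I[1,4], I[3,3], I[3,4]^2.
μ_θ-semistable layers: μ^(1)=22; μ^(2)=17/2; μ^(3)=-14; μ^(4)=-41

((0, 0, 0, 3); (0, 1, 1, 0); (0, 0, 3, 0); (1, 0, 0, 0))


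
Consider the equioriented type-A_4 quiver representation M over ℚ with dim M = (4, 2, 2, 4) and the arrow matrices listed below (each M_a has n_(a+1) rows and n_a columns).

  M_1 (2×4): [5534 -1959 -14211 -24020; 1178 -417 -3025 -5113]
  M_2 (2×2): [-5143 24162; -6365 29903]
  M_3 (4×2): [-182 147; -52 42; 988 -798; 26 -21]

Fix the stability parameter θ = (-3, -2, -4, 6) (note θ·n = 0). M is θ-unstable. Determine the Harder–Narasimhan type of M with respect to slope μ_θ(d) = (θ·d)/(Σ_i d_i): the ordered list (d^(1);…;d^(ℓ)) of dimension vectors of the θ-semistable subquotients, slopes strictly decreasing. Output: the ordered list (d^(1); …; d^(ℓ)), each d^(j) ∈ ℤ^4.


Interval decomposition of M: I[1,1]^2, I[1,3], I[1,4], I[4,4]^3.
HN type (ℓ=2): μ^(1)=6; μ^(2)=-3

((0, 0, 0, 4); (4, 2, 2, 0))


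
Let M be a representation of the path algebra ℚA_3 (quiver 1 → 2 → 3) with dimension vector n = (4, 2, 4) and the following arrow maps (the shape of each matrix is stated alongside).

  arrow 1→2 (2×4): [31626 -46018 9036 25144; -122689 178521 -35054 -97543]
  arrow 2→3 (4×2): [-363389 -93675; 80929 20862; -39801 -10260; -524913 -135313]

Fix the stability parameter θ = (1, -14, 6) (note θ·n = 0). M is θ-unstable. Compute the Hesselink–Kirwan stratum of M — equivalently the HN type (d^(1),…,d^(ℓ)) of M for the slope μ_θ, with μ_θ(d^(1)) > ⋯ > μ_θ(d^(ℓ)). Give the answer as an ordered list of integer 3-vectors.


Barcode: M ≅ I[1,1]^2, I[1,3]^2, I[3,3]^2. HN layers by μ_θ (3 steps, strictly decreasing):
  μ^(1)=6; μ^(2)=1; μ^(3)=-13/2

((0, 0, 4); (2, 0, 0); (2, 2, 0))


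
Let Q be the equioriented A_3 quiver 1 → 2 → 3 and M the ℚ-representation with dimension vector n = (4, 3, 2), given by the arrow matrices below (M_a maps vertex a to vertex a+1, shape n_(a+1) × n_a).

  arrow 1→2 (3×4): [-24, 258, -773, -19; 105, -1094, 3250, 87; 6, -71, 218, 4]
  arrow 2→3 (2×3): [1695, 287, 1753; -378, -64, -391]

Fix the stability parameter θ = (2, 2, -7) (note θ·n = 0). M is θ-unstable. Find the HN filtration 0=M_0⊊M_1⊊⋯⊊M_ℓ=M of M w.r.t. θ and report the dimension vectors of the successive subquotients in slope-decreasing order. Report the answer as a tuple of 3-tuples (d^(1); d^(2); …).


Barcode: M ≅ I[1,1], I[1,2], I[1,3]^2. HN layers by μ_θ (2 steps, strictly decreasing):
  μ^(1)=2; μ^(2)=-1

((2, 1, 0); (2, 2, 2))


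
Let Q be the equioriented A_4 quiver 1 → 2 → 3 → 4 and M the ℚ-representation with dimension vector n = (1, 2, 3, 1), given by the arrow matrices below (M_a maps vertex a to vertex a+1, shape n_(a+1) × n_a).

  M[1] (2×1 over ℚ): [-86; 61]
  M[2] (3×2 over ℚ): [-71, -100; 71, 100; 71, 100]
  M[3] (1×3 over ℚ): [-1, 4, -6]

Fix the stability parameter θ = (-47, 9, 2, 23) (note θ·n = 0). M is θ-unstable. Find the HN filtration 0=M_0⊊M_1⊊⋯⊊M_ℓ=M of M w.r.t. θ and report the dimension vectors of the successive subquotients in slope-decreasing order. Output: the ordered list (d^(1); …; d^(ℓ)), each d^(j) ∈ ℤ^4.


Interval decomposition of M: I[1,4], I[2,2], I[3,3]^2.
HN type (ℓ=5): μ^(1)=23; μ^(2)=9; μ^(3)=11/2; μ^(4)=2; μ^(5)=-47

((0, 0, 0, 1); (0, 1, 0, 0); (0, 1, 1, 0); (0, 0, 2, 0); (1, 0, 0, 0))


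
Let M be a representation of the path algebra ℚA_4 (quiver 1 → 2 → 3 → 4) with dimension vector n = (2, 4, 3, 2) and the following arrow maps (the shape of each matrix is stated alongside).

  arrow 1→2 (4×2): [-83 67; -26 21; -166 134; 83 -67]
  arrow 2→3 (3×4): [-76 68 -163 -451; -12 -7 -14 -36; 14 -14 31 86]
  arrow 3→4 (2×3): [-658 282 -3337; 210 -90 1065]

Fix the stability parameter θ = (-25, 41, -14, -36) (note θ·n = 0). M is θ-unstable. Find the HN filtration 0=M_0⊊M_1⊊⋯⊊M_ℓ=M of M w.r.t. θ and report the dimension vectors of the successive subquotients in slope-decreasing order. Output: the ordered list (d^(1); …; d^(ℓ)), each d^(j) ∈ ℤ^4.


Via rank(M_{q-1}∘⋯∘M_p): M ≅ I[1,3]^2, I[2,2], I[2,4], I[4,4].
μ_θ-semistable layers: μ^(1)=41; μ^(2)=27/2; μ^(3)=-3; μ^(4)=-25; μ^(5)=-36

((0, 1, 0, 0); (0, 2, 2, 0); (0, 1, 1, 1); (2, 0, 0, 0); (0, 0, 0, 1))


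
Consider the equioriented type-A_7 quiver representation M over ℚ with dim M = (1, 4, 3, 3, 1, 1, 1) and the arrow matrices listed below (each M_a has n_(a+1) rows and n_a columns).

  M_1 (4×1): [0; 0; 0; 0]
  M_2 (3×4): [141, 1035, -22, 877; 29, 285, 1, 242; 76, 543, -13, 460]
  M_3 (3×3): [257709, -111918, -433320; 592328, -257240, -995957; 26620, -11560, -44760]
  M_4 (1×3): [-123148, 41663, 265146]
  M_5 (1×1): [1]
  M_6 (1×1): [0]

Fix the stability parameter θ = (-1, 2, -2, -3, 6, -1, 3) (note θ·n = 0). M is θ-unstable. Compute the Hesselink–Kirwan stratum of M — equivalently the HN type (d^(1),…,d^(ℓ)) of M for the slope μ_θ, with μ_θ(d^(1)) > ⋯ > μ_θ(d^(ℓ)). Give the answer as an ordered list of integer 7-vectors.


Via rank(M_{q-1}∘⋯∘M_p): M ≅ I[1,1], I[2,2], I[2,3], I[2,4], I[2,6], I[4,4], I[7,7].
μ_θ-semistable layers: μ^(1)=3; μ^(2)=5/2; μ^(3)=2; μ^(4)=0; μ^(5)=-1; μ^(6)=-3

((0, 0, 0, 0, 0, 0, 1); (0, 0, 0, 0, 1, 1, 0); (0, 1, 0, 0, 0, 0, 0); (0, 1, 1, 0, 0, 0, 0); (1, 2, 2, 2, 0, 0, 0); (0, 0, 0, 1, 0, 0, 0))


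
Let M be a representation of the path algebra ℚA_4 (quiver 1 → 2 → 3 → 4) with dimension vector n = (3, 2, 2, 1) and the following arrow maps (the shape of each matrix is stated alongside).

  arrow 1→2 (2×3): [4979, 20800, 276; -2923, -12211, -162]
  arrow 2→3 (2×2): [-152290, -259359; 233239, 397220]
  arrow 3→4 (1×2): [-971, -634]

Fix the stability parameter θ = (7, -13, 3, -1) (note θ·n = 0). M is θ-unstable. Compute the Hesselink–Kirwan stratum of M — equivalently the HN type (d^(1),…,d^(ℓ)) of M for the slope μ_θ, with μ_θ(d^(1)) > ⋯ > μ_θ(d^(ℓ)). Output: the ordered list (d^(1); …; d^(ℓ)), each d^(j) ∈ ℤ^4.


Via rank(M_{q-1}∘⋯∘M_p): M ≅ I[1,1], I[1,3], I[1,4].
μ_θ-semistable layers: μ^(1)=7; μ^(2)=3; μ^(3)=1; μ^(4)=-3

((1, 0, 0, 0); (0, 0, 1, 0); (0, 0, 1, 1); (2, 2, 0, 0))


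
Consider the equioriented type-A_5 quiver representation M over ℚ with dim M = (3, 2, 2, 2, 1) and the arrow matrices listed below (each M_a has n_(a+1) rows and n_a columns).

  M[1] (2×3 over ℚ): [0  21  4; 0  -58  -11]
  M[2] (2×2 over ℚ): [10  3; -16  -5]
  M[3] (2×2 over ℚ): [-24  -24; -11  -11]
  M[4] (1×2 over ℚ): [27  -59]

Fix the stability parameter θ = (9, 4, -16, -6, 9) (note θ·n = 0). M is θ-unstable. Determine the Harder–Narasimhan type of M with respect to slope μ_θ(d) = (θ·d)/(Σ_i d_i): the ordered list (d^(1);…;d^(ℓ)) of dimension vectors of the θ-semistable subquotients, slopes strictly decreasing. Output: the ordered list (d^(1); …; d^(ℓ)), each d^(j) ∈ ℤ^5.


Interval decomposition of M: I[1,1], I[1,3], I[1,5], I[4,4].
HN type (ℓ=4): μ^(1)=9; μ^(2)=-1; μ^(3)=-9/4; μ^(4)=-6

((1, 0, 0, 0, 1); (1, 1, 1, 0, 0); (1, 1, 1, 1, 0); (0, 0, 0, 1, 0))


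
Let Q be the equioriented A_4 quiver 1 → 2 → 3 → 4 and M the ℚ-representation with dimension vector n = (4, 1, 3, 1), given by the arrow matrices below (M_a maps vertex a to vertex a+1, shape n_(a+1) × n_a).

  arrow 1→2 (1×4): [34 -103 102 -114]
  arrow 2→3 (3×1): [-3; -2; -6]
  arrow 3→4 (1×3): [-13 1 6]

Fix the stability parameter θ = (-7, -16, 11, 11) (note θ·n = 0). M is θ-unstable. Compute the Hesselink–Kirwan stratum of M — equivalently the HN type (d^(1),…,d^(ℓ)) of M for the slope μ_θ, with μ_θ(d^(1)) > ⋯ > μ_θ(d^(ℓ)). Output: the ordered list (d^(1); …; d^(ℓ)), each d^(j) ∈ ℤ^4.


Via rank(M_{q-1}∘⋯∘M_p): M ≅ I[1,1]^3, I[1,4], I[3,3]^2.
μ_θ-semistable layers: μ^(1)=11; μ^(2)=-7; μ^(3)=-23/2

((0, 0, 3, 1); (3, 0, 0, 0); (1, 1, 0, 0))


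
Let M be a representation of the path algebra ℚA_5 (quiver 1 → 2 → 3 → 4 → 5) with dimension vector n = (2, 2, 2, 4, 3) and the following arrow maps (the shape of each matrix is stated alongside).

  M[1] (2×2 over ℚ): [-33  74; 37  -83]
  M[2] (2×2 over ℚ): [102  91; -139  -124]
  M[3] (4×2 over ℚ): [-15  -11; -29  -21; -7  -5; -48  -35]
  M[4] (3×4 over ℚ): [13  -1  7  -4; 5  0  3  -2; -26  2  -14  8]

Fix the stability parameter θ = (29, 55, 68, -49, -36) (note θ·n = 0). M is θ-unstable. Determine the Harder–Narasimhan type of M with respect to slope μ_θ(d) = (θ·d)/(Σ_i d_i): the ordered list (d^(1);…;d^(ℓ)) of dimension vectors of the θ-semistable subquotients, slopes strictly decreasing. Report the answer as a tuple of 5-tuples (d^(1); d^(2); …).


Via rank(M_{q-1}∘⋯∘M_p): M ≅ I[1,4], I[1,5], I[4,4], I[4,5], I[5,5].
μ_θ-semistable layers: μ^(1)=103/4; μ^(2)=67/5; μ^(3)=-36; μ^(4)=-49

((1, 1, 1, 1, 0); (1, 1, 1, 1, 1); (0, 0, 0, 0, 2); (0, 0, 0, 2, 0))


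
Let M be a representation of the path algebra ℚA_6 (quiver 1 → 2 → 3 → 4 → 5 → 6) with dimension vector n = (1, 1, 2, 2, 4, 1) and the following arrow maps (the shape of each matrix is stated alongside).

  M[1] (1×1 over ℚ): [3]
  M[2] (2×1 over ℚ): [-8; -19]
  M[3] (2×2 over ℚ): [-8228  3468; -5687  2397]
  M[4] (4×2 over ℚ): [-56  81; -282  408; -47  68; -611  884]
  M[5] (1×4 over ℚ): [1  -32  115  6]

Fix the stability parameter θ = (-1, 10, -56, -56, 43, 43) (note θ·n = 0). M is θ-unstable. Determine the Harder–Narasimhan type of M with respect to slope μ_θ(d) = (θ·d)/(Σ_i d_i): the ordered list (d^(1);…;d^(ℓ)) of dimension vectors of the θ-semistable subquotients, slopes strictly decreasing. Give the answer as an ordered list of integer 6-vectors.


Barcode: M ≅ I[1,6], I[3,3], I[4,5], I[5,5]^2. HN layers by μ_θ (3 steps, strictly decreasing):
  μ^(1)=43; μ^(2)=-103/4; μ^(3)=-56

((0, 0, 0, 0, 4, 1); (1, 1, 1, 1, 0, 0); (0, 0, 1, 1, 0, 0))


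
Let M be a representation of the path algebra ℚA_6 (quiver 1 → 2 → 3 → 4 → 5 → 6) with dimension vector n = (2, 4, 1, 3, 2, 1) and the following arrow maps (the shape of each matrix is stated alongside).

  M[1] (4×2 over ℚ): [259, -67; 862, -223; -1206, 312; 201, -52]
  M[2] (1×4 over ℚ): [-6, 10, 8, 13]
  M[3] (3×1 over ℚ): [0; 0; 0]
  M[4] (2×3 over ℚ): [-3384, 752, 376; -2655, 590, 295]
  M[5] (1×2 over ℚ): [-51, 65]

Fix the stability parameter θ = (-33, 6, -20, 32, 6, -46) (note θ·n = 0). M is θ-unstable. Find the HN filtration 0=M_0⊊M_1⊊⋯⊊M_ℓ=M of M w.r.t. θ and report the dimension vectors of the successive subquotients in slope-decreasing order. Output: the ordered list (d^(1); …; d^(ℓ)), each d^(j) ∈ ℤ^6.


Interval decomposition of M: I[1,2], I[1,3], I[2,2]^2, I[4,4]^2, I[4,6], I[5,5].
HN type (ℓ=5): μ^(1)=32; μ^(2)=6; μ^(3)=-8/3; μ^(4)=-7; μ^(5)=-33

((0, 0, 0, 2, 0, 0); (0, 3, 0, 0, 1, 0); (0, 0, 0, 1, 1, 1); (0, 1, 1, 0, 0, 0); (2, 0, 0, 0, 0, 0))


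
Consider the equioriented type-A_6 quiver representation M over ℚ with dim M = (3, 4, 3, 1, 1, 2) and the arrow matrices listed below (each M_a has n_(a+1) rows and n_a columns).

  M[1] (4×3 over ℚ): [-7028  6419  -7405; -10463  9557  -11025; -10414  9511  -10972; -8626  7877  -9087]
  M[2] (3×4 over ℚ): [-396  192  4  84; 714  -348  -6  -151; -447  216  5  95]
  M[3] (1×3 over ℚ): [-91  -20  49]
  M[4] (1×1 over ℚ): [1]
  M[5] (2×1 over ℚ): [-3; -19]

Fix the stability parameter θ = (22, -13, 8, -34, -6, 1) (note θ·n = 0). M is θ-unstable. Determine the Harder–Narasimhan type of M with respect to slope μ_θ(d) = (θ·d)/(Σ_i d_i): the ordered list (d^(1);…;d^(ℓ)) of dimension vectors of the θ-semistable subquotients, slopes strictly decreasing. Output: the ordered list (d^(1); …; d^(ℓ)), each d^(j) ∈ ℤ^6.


Barcode: M ≅ I[1,2], I[1,3], I[1,6], I[2,2], I[3,3], I[6,6]. HN layers by μ_θ (5 steps, strictly decreasing):
  μ^(1)=8; μ^(2)=9/2; μ^(3)=1; μ^(4)=-23/5; μ^(5)=-13

((0, 0, 2, 0, 0, 0); (2, 2, 0, 0, 0, 0); (0, 0, 0, 0, 0, 2); (1, 1, 1, 1, 1, 0); (0, 1, 0, 0, 0, 0))


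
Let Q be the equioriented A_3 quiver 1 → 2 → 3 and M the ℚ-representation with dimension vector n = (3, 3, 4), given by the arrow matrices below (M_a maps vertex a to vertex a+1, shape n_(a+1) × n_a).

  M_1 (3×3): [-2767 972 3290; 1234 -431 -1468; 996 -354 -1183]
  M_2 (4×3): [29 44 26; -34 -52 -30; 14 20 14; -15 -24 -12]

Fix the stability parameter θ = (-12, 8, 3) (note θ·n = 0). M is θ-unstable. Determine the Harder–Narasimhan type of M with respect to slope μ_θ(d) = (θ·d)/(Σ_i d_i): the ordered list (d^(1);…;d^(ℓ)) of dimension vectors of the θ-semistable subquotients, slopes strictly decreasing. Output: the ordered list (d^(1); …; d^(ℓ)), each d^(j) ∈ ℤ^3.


Interval decomposition of M: I[1,2], I[1,3]^2, I[3,3]^2.
HN type (ℓ=4): μ^(1)=8; μ^(2)=11/2; μ^(3)=3; μ^(4)=-12

((0, 1, 0); (0, 2, 2); (0, 0, 2); (3, 0, 0))


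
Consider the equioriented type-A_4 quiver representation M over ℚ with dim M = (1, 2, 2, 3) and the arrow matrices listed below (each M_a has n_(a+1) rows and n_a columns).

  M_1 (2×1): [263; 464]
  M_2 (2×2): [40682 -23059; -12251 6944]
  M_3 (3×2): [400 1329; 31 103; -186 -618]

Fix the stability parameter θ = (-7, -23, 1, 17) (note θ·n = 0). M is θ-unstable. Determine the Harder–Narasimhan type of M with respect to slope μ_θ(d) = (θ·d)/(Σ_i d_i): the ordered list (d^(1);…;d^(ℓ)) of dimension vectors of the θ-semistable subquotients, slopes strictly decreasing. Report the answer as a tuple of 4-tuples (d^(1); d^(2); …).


Barcode: M ≅ I[1,4], I[2,4], I[4,4]. HN layers by μ_θ (4 steps, strictly decreasing):
  μ^(1)=17; μ^(2)=1; μ^(3)=-15; μ^(4)=-23

((0, 0, 0, 3); (0, 0, 2, 0); (1, 1, 0, 0); (0, 1, 0, 0))


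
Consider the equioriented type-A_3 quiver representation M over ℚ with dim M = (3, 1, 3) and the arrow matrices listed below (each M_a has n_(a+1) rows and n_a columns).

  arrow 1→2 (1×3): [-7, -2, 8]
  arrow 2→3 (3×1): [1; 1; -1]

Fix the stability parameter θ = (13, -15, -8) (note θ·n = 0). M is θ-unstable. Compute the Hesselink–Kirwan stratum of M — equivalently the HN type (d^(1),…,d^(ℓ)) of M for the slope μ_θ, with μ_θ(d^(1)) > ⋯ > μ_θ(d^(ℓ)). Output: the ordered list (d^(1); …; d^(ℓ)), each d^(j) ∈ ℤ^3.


Via rank(M_{q-1}∘⋯∘M_p): M ≅ I[1,1]^2, I[1,3], I[3,3]^2.
μ_θ-semistable layers: μ^(1)=13; μ^(2)=-10/3; μ^(3)=-8

((2, 0, 0); (1, 1, 1); (0, 0, 2))


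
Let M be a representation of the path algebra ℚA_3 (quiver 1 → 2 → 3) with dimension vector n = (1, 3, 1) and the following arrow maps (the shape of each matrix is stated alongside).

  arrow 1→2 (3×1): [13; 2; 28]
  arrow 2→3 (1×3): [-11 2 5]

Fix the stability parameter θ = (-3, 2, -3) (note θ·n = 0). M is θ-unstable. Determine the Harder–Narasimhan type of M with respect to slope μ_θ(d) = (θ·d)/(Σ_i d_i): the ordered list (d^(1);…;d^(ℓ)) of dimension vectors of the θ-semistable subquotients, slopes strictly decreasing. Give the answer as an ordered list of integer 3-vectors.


Via rank(M_{q-1}∘⋯∘M_p): M ≅ I[1,3], I[2,2]^2.
μ_θ-semistable layers: μ^(1)=2; μ^(2)=-1/2; μ^(3)=-3

((0, 2, 0); (0, 1, 1); (1, 0, 0))


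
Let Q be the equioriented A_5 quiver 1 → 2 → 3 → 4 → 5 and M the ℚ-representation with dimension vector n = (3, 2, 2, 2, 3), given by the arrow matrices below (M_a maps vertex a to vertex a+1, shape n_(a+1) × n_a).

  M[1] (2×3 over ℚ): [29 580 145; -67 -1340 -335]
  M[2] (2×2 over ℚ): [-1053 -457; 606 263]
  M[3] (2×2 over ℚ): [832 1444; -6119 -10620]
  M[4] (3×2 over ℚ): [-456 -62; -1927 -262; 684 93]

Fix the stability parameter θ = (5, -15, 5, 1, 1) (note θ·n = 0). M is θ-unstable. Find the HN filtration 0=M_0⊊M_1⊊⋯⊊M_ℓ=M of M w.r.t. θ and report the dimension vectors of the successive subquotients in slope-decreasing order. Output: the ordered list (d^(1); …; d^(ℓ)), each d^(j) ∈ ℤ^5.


Via rank(M_{q-1}∘⋯∘M_p): M ≅ I[1,1]^2, I[1,5], I[2,5], I[5,5].
μ_θ-semistable layers: μ^(1)=5; μ^(2)=7/3; μ^(3)=1; μ^(4)=-5; μ^(5)=-15

((2, 0, 0, 0, 0); (0, 0, 2, 2, 2); (0, 0, 0, 0, 1); (1, 1, 0, 0, 0); (0, 1, 0, 0, 0))


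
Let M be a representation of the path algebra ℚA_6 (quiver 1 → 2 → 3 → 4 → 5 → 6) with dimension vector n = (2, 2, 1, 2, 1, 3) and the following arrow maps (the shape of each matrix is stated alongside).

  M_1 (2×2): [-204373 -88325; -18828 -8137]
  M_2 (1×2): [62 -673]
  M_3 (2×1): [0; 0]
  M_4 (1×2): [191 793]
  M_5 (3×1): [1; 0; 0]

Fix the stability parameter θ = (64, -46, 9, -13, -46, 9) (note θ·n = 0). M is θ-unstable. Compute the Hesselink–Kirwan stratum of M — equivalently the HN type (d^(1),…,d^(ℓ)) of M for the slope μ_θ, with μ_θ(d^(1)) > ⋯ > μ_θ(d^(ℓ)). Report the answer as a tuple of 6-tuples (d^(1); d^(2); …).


Interval decomposition of M: I[1,2], I[1,3], I[4,4], I[4,6], I[6,6]^2.
HN type (ℓ=3): μ^(1)=9; μ^(2)=-13; μ^(3)=-59/2

((2, 2, 1, 0, 0, 3); (0, 0, 0, 1, 0, 0); (0, 0, 0, 1, 1, 0))


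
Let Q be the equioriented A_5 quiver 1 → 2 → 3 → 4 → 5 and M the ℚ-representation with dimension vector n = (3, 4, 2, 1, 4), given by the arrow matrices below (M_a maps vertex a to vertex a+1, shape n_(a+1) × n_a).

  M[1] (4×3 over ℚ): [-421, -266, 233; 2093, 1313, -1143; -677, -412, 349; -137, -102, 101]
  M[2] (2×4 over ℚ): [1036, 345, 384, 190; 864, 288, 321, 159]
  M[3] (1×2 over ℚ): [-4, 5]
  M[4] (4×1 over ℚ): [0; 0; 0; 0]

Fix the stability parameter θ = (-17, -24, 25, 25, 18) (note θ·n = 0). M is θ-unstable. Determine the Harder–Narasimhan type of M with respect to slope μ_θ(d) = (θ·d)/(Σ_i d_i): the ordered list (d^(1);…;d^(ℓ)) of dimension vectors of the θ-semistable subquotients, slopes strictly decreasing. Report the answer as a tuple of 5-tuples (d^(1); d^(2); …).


Interval decomposition of M: I[1,1], I[1,3], I[1,4], I[2,2]^2, I[5,5]^4.
HN type (ℓ=5): μ^(1)=25; μ^(2)=18; μ^(3)=-17; μ^(4)=-41/2; μ^(5)=-24

((0, 0, 2, 1, 0); (0, 0, 0, 0, 4); (1, 0, 0, 0, 0); (2, 2, 0, 0, 0); (0, 2, 0, 0, 0))


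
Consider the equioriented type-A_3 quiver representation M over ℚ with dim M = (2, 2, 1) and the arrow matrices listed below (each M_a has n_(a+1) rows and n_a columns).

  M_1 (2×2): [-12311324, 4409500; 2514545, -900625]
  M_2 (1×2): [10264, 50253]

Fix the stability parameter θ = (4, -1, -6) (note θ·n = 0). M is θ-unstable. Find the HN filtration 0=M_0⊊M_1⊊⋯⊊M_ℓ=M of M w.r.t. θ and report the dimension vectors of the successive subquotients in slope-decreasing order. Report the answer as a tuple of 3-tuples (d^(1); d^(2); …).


Barcode: M ≅ I[1,1], I[1,3], I[2,2]. HN layers by μ_θ (2 steps, strictly decreasing):
  μ^(1)=4; μ^(2)=-1

((1, 0, 0); (1, 2, 1))


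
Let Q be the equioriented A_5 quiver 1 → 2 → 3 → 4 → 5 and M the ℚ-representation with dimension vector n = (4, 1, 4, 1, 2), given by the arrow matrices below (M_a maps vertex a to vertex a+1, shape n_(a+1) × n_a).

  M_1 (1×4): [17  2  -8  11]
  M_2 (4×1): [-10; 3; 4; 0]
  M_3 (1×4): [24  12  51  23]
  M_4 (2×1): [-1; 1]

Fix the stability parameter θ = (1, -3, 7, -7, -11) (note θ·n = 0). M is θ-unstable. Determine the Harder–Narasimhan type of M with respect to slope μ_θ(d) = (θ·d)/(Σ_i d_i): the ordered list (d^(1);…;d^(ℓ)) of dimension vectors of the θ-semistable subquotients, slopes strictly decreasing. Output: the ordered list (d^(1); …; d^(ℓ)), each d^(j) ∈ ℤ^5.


Via rank(M_{q-1}∘⋯∘M_p): M ≅ I[1,1]^3, I[1,3], I[3,3]^2, I[3,5], I[5,5].
μ_θ-semistable layers: μ^(1)=7; μ^(2)=1; μ^(3)=-1; μ^(4)=-11/3; μ^(5)=-11

((0, 0, 3, 0, 0); (3, 0, 0, 0, 0); (1, 1, 0, 0, 0); (0, 0, 1, 1, 1); (0, 0, 0, 0, 1))


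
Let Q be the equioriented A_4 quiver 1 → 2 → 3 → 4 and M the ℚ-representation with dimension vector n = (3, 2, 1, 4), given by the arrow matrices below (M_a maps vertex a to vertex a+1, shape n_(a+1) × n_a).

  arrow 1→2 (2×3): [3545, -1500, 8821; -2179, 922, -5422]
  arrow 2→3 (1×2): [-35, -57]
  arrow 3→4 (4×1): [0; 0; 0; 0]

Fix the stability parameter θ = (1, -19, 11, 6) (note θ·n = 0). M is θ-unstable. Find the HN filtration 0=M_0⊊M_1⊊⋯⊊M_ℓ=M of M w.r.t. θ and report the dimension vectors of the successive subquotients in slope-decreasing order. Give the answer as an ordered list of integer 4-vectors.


Via rank(M_{q-1}∘⋯∘M_p): M ≅ I[1,1], I[1,2], I[1,3], I[4,4]^4.
μ_θ-semistable layers: μ^(1)=11; μ^(2)=6; μ^(3)=1; μ^(4)=-9

((0, 0, 1, 0); (0, 0, 0, 4); (1, 0, 0, 0); (2, 2, 0, 0))


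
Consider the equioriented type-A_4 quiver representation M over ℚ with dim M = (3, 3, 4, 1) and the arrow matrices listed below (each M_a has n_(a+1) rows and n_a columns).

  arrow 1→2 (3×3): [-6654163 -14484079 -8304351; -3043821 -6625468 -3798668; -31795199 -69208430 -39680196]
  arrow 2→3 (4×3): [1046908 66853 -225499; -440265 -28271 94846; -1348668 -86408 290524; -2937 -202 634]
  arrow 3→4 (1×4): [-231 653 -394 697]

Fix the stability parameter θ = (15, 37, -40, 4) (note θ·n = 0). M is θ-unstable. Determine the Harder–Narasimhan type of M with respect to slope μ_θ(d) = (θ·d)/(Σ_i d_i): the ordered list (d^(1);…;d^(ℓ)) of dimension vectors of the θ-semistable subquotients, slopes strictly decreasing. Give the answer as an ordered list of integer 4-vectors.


Via rank(M_{q-1}∘⋯∘M_p): M ≅ I[1,3]^2, I[1,4], I[3,3].
μ_θ-semistable layers: μ^(1)=4; μ^(2)=-40

((3, 3, 3, 1); (0, 0, 1, 0))


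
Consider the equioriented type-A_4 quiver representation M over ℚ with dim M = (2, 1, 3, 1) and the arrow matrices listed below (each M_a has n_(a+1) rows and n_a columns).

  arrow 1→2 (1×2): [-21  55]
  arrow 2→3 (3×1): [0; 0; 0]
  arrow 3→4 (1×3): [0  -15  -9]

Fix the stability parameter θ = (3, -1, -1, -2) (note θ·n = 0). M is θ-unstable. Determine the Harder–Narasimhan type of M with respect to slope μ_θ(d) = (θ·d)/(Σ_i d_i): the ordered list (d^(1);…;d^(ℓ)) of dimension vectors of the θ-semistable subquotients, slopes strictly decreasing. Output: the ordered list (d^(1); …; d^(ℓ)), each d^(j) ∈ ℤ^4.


Barcode: M ≅ I[1,1], I[1,2], I[3,3]^2, I[3,4]. HN layers by μ_θ (4 steps, strictly decreasing):
  μ^(1)=3; μ^(2)=1; μ^(3)=-1; μ^(4)=-3/2

((1, 0, 0, 0); (1, 1, 0, 0); (0, 0, 2, 0); (0, 0, 1, 1))


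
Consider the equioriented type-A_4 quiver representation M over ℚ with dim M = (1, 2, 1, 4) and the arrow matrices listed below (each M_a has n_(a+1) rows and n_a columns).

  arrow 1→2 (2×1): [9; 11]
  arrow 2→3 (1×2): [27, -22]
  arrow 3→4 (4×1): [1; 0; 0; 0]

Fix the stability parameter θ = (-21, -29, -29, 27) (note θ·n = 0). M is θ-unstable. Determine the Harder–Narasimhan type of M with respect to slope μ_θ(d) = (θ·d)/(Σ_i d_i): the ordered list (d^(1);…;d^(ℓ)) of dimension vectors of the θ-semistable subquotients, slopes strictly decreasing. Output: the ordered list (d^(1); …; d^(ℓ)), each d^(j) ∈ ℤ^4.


Interval decomposition of M: I[1,4], I[2,2], I[4,4]^3.
HN type (ℓ=3): μ^(1)=27; μ^(2)=-79/3; μ^(3)=-29

((0, 0, 0, 4); (1, 1, 1, 0); (0, 1, 0, 0))


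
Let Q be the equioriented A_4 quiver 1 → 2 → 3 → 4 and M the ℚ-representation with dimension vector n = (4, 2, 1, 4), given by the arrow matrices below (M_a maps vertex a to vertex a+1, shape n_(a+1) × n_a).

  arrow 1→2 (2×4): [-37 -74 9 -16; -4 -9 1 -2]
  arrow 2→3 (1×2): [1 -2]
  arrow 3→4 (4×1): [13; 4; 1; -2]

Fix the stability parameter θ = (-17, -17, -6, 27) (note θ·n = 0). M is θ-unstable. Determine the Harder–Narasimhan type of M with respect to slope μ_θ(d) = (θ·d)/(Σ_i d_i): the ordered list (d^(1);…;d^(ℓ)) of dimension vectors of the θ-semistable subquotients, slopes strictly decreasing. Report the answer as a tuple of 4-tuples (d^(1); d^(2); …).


Via rank(M_{q-1}∘⋯∘M_p): M ≅ I[1,1]^2, I[1,2], I[1,4], I[4,4]^3.
μ_θ-semistable layers: μ^(1)=27; μ^(2)=-6; μ^(3)=-17

((0, 0, 0, 4); (0, 0, 1, 0); (4, 2, 0, 0))


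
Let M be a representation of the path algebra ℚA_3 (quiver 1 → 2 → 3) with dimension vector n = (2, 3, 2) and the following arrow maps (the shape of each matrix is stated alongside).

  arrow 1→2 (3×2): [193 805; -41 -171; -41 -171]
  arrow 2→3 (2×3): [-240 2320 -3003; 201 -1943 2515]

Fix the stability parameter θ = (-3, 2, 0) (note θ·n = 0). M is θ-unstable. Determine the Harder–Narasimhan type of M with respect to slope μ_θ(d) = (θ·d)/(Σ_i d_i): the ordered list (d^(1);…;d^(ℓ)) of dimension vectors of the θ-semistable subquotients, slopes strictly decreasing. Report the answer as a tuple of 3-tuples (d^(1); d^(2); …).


Interval decomposition of M: I[1,3]^2, I[2,2].
HN type (ℓ=3): μ^(1)=2; μ^(2)=1; μ^(3)=-3

((0, 1, 0); (0, 2, 2); (2, 0, 0))


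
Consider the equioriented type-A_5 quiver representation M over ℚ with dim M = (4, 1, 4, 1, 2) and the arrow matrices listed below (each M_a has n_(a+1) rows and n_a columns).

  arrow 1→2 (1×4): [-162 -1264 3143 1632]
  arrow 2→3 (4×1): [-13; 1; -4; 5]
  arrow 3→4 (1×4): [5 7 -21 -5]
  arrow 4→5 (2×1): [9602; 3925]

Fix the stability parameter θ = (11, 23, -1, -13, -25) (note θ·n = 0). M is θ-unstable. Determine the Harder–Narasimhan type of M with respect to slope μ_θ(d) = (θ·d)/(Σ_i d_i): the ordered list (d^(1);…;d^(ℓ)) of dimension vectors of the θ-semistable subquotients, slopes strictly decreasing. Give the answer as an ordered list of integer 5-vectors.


Barcode: M ≅ I[1,1]^3, I[1,5], I[3,3]^3, I[5,5]. HN layers by μ_θ (3 steps, strictly decreasing):
  μ^(1)=11; μ^(2)=-1; μ^(3)=-25

((3, 0, 0, 0, 0); (1, 1, 4, 1, 1); (0, 0, 0, 0, 1))


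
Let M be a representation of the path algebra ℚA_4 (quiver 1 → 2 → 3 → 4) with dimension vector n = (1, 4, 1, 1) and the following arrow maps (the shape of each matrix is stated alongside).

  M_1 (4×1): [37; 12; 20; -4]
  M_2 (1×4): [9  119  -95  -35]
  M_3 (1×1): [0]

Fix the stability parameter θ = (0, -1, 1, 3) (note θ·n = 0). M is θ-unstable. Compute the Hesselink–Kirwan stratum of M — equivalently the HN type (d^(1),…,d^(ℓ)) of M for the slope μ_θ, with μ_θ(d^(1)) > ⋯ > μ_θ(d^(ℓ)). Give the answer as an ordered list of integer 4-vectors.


Interval decomposition of M: I[1,3], I[2,2]^3, I[4,4].
HN type (ℓ=4): μ^(1)=3; μ^(2)=1; μ^(3)=-1/2; μ^(4)=-1

((0, 0, 0, 1); (0, 0, 1, 0); (1, 1, 0, 0); (0, 3, 0, 0))


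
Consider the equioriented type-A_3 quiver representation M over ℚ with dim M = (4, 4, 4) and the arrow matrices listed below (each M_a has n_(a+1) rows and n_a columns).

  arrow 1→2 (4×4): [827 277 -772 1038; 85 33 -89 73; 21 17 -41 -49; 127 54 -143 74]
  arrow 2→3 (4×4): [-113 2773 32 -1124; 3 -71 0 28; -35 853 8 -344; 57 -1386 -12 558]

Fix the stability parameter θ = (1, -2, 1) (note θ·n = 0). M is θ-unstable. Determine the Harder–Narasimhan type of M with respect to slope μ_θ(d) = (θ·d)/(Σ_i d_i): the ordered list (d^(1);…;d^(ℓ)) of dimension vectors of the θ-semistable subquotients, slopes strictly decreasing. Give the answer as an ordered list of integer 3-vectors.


Interval decomposition of M: I[1,2]^2, I[1,3]^2, I[3,3]^2.
HN type (ℓ=2): μ^(1)=1; μ^(2)=-1/2

((0, 0, 4); (4, 4, 0))


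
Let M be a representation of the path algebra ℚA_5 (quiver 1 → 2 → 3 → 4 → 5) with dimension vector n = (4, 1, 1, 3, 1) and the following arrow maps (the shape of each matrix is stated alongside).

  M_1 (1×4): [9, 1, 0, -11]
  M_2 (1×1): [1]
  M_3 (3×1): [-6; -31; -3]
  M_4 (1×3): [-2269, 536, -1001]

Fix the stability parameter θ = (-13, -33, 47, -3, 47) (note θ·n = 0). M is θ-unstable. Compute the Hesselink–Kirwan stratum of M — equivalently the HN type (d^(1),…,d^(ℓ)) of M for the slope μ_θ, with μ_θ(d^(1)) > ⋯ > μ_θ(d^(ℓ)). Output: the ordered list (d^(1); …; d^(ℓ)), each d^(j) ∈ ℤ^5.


Barcode: M ≅ I[1,1]^3, I[1,5], I[4,4]^2. HN layers by μ_θ (5 steps, strictly decreasing):
  μ^(1)=47; μ^(2)=22; μ^(3)=-3; μ^(4)=-13; μ^(5)=-23

((0, 0, 0, 0, 1); (0, 0, 1, 1, 0); (0, 0, 0, 2, 0); (3, 0, 0, 0, 0); (1, 1, 0, 0, 0))


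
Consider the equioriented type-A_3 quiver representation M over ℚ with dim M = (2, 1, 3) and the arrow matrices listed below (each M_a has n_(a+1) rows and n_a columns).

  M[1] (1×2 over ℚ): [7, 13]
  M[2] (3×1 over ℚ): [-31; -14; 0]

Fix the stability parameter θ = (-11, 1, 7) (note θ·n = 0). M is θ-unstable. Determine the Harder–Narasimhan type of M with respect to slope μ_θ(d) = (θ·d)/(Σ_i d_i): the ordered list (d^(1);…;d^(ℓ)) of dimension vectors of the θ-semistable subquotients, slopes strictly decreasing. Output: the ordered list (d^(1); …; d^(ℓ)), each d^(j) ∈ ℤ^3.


Via rank(M_{q-1}∘⋯∘M_p): M ≅ I[1,1], I[1,3], I[3,3]^2.
μ_θ-semistable layers: μ^(1)=7; μ^(2)=1; μ^(3)=-11

((0, 0, 3); (0, 1, 0); (2, 0, 0))


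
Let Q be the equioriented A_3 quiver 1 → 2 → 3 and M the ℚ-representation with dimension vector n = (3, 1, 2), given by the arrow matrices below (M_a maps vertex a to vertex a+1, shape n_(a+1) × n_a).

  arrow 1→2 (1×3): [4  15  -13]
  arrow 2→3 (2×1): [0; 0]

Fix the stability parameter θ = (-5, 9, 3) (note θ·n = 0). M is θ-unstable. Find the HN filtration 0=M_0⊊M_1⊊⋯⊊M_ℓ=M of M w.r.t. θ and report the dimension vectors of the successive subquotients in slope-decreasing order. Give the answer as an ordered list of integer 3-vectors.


Interval decomposition of M: I[1,1]^2, I[1,2], I[3,3]^2.
HN type (ℓ=3): μ^(1)=9; μ^(2)=3; μ^(3)=-5

((0, 1, 0); (0, 0, 2); (3, 0, 0))


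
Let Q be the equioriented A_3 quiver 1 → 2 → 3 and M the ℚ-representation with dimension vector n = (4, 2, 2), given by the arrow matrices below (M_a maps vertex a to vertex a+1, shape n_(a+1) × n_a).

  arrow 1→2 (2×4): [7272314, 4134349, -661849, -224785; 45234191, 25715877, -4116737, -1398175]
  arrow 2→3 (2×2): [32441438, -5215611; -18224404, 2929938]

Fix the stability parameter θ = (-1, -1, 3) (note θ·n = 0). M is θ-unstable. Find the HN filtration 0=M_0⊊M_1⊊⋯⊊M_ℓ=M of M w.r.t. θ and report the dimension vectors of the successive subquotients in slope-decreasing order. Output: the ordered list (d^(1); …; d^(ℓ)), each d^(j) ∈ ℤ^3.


Via rank(M_{q-1}∘⋯∘M_p): M ≅ I[1,1]^2, I[1,2], I[1,3], I[3,3].
μ_θ-semistable layers: μ^(1)=3; μ^(2)=-1

((0, 0, 2); (4, 2, 0))


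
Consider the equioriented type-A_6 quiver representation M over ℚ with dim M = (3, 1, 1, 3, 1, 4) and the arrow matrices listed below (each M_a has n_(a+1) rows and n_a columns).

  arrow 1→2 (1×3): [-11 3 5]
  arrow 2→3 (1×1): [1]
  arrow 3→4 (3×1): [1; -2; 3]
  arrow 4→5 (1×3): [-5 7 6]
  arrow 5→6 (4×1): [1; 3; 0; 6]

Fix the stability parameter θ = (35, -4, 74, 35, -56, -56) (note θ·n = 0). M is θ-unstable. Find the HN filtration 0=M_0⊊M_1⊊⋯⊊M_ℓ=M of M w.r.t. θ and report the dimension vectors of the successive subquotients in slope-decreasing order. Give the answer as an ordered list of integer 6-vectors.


Barcode: M ≅ I[1,1]^2, I[1,6], I[4,4]^2, I[6,6]^3. HN layers by μ_θ (3 steps, strictly decreasing):
  μ^(1)=35; μ^(2)=14/3; μ^(3)=-56

((2, 0, 0, 2, 0, 0); (1, 1, 1, 1, 1, 1); (0, 0, 0, 0, 0, 3))


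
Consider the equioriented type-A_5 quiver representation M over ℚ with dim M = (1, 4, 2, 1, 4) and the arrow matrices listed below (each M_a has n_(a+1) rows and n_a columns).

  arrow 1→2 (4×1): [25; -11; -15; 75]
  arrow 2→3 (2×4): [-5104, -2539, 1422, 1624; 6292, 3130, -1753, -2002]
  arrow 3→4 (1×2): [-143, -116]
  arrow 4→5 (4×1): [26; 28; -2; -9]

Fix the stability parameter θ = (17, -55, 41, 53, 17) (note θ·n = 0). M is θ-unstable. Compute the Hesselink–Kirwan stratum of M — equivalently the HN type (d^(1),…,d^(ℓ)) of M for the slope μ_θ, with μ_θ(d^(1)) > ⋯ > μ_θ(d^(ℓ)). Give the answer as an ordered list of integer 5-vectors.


Via rank(M_{q-1}∘⋯∘M_p): M ≅ I[1,5], I[2,2]^2, I[2,3], I[5,5]^3.
μ_θ-semistable layers: μ^(1)=41; μ^(2)=37; μ^(3)=17; μ^(4)=-19; μ^(5)=-55

((0, 0, 1, 0, 0); (0, 0, 1, 1, 1); (0, 0, 0, 0, 3); (1, 1, 0, 0, 0); (0, 3, 0, 0, 0))


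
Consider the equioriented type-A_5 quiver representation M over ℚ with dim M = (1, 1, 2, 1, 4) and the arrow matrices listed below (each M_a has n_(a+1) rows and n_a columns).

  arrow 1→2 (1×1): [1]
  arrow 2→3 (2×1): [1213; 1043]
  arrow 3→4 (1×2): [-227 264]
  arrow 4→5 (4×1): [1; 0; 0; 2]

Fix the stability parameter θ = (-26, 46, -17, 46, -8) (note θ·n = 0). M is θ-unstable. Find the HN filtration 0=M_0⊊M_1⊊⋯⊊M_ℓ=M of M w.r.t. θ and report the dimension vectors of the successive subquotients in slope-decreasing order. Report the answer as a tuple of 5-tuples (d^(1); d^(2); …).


Interval decomposition of M: I[1,5], I[3,3], I[5,5]^3.
HN type (ℓ=5): μ^(1)=19; μ^(2)=29/2; μ^(3)=-8; μ^(4)=-17; μ^(5)=-26

((0, 0, 0, 1, 1); (0, 1, 1, 0, 0); (0, 0, 0, 0, 3); (0, 0, 1, 0, 0); (1, 0, 0, 0, 0))
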